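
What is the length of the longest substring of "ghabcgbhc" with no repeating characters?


Input: "ghabcgbhc"
Sliding window (track last position of each char):
  Position 0 ('g'): window [0,0] length 1 -- new best
  Position 1 ('h'): window [0,1] length 2 -- new best
  Position 2 ('a'): window [0,2] length 3 -- new best
  Position 3 ('b'): window [0,3] length 4 -- new best
  Position 4 ('c'): window [0,4] length 5 -- new best
  Position 5 ('g'): repeat (last at 0), move window start to 1
  Position 5 ('g'): window [1,5] length 5
  Position 6 ('b'): repeat (last at 3), move window start to 4
  Position 6 ('b'): window [4,6] length 3
  Position 7 ('h'): window [4,7] length 4
  Position 8 ('c'): repeat (last at 4), move window start to 5
  Position 8 ('c'): window [5,8] length 4
Longest substring with no repeats: "ghabc" with length 5

5


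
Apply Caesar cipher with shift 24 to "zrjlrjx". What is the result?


Caesar cipher: shift "zrjlrjx" by 24
  'z' (pos 25) + 24 = pos 23 = 'x'
  'r' (pos 17) + 24 = pos 15 = 'p'
  'j' (pos 9) + 24 = pos 7 = 'h'
  'l' (pos 11) + 24 = pos 9 = 'j'
  'r' (pos 17) + 24 = pos 15 = 'p'
  'j' (pos 9) + 24 = pos 7 = 'h'
  'x' (pos 23) + 24 = pos 21 = 'v'
Result: xphjphv

xphjphv


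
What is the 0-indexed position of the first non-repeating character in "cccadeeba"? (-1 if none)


Input: cccadeeba
Character frequencies:
  'a': 2
  'b': 1
  'c': 3
  'd': 1
  'e': 2
Scanning left to right for freq == 1:
  Position 0 ('c'): freq=3, skip
  Position 1 ('c'): freq=3, skip
  Position 2 ('c'): freq=3, skip
  Position 3 ('a'): freq=2, skip
  Position 4 ('d'): unique! => answer = 4

4


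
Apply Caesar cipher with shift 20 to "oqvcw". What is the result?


Caesar cipher: shift "oqvcw" by 20
  'o' (pos 14) + 20 = pos 8 = 'i'
  'q' (pos 16) + 20 = pos 10 = 'k'
  'v' (pos 21) + 20 = pos 15 = 'p'
  'c' (pos 2) + 20 = pos 22 = 'w'
  'w' (pos 22) + 20 = pos 16 = 'q'
Result: ikpwq

ikpwq


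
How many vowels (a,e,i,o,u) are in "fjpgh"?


Input: fjpgh
Checking each character:
  'f' at position 0: consonant
  'j' at position 1: consonant
  'p' at position 2: consonant
  'g' at position 3: consonant
  'h' at position 4: consonant
Total vowels: 0

0


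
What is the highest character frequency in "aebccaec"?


Input: aebccaec
Character counts:
  'a': 2
  'b': 1
  'c': 3
  'e': 2
Maximum frequency: 3

3


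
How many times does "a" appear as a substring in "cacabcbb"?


Searching for "a" in "cacabcbb"
Scanning each position:
  Position 0: "c" => no
  Position 1: "a" => MATCH
  Position 2: "c" => no
  Position 3: "a" => MATCH
  Position 4: "b" => no
  Position 5: "c" => no
  Position 6: "b" => no
  Position 7: "b" => no
Total occurrences: 2

2


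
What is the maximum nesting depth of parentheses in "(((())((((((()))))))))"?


Input: "(((())((((((()))))))))"
Tracking depth:
  Position 0 '(': depth becomes 1
  Position 1 '(': depth becomes 2
  Position 2 '(': depth becomes 3
  Position 3 '(': depth becomes 4
  Position 4 ')': depth becomes 3
  Position 5 ')': depth becomes 2
  Position 6 '(': depth becomes 3
  Position 7 '(': depth becomes 4
  Position 8 '(': depth becomes 5
  Position 9 '(': depth becomes 6
  Position 10 '(': depth becomes 7
  Position 11 '(': depth becomes 8
  Position 12 '(': depth becomes 9
  Position 13 ')': depth becomes 8
  Position 14 ')': depth becomes 7
  Position 15 ')': depth becomes 6
  Position 16 ')': depth becomes 5
  Position 17 ')': depth becomes 4
  Position 18 ')': depth becomes 3
  Position 19 ')': depth becomes 2
  Position 20 ')': depth becomes 1
  Position 21 ')': depth becomes 0
Maximum depth reached: 9

9


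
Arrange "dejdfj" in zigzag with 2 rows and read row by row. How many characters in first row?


Zigzag "dejdfj" into 2 rows:
Placing characters:
  'd' => row 0
  'e' => row 1
  'j' => row 0
  'd' => row 1
  'f' => row 0
  'j' => row 1
Rows:
  Row 0: "djf"
  Row 1: "edj"
First row length: 3

3


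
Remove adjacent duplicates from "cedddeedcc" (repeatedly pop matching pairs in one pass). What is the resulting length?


Input: cedddeedcc
Stack-based adjacent duplicate removal:
  Read 'c': push. Stack: c
  Read 'e': push. Stack: ce
  Read 'd': push. Stack: ced
  Read 'd': matches stack top 'd' => pop. Stack: ce
  Read 'd': push. Stack: ced
  Read 'e': push. Stack: cede
  Read 'e': matches stack top 'e' => pop. Stack: ced
  Read 'd': matches stack top 'd' => pop. Stack: ce
  Read 'c': push. Stack: cec
  Read 'c': matches stack top 'c' => pop. Stack: ce
Final stack: "ce" (length 2)

2


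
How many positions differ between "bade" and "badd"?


Comparing "bade" and "badd" position by position:
  Position 0: 'b' vs 'b' => same
  Position 1: 'a' vs 'a' => same
  Position 2: 'd' vs 'd' => same
  Position 3: 'e' vs 'd' => DIFFER
Positions that differ: 1

1


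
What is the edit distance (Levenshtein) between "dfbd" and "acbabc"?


Computing edit distance: "dfbd" -> "acbabc"
DP table:
           a    c    b    a    b    c
      0    1    2    3    4    5    6
  d   1    1    2    3    4    5    6
  f   2    2    2    3    4    5    6
  b   3    3    3    2    3    4    5
  d   4    4    4    3    3    4    5
Edit distance = dp[4][6] = 5

5


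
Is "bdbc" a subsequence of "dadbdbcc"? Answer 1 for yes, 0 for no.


Check if "bdbc" is a subsequence of "dadbdbcc"
Greedy scan:
  Position 0 ('d'): no match needed
  Position 1 ('a'): no match needed
  Position 2 ('d'): no match needed
  Position 3 ('b'): matches sub[0] = 'b'
  Position 4 ('d'): matches sub[1] = 'd'
  Position 5 ('b'): matches sub[2] = 'b'
  Position 6 ('c'): matches sub[3] = 'c'
  Position 7 ('c'): no match needed
All 4 characters matched => is a subsequence

1


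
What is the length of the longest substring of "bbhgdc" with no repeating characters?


Input: "bbhgdc"
Sliding window (track last position of each char):
  Position 0 ('b'): window [0,0] length 1 -- new best
  Position 1 ('b'): repeat (last at 0), move window start to 1
  Position 1 ('b'): window [1,1] length 1
  Position 2 ('h'): window [1,2] length 2 -- new best
  Position 3 ('g'): window [1,3] length 3 -- new best
  Position 4 ('d'): window [1,4] length 4 -- new best
  Position 5 ('c'): window [1,5] length 5 -- new best
Longest substring with no repeats: "bhgdc" with length 5

5


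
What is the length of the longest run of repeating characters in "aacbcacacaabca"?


Input: "aacbcacacaabca"
Scanning for longest run:
  Position 1 ('a'): continues run of 'a', length=2
  Position 2 ('c'): new char, reset run to 1
  Position 3 ('b'): new char, reset run to 1
  Position 4 ('c'): new char, reset run to 1
  Position 5 ('a'): new char, reset run to 1
  Position 6 ('c'): new char, reset run to 1
  Position 7 ('a'): new char, reset run to 1
  Position 8 ('c'): new char, reset run to 1
  Position 9 ('a'): new char, reset run to 1
  Position 10 ('a'): continues run of 'a', length=2
  Position 11 ('b'): new char, reset run to 1
  Position 12 ('c'): new char, reset run to 1
  Position 13 ('a'): new char, reset run to 1
Longest run: 'a' with length 2

2


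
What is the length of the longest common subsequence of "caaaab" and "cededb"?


LCS of "caaaab" and "cededb"
DP table:
           c    e    d    e    d    b
      0    0    0    0    0    0    0
  c   0    1    1    1    1    1    1
  a   0    1    1    1    1    1    1
  a   0    1    1    1    1    1    1
  a   0    1    1    1    1    1    1
  a   0    1    1    1    1    1    1
  b   0    1    1    1    1    1    2
LCS length = dp[6][6] = 2

2


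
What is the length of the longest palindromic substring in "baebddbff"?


Input: "baebddbff"
Checking substrings for palindromes:
  [3:7] "bddb" (len 4) => palindrome
  [4:6] "dd" (len 2) => palindrome
  [7:9] "ff" (len 2) => palindrome
Longest palindromic substring: "bddb" with length 4

4


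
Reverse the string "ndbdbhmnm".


Input: ndbdbhmnm
Reading characters right to left:
  Position 8: 'm'
  Position 7: 'n'
  Position 6: 'm'
  Position 5: 'h'
  Position 4: 'b'
  Position 3: 'd'
  Position 2: 'b'
  Position 1: 'd'
  Position 0: 'n'
Reversed: mnmhbdbdn

mnmhbdbdn


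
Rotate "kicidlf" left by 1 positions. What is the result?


Input: "kicidlf", rotate left by 1
First 1 characters: "k"
Remaining characters: "icidlf"
Concatenate remaining + first: "icidlf" + "k" = "icidlfk"

icidlfk


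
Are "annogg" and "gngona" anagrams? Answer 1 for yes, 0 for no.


Strings: "annogg", "gngona"
Sorted first:  aggnno
Sorted second: aggnno
Sorted forms match => anagrams

1


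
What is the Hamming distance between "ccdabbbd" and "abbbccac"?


Comparing "ccdabbbd" and "abbbccac" position by position:
  Position 0: 'c' vs 'a' => differ
  Position 1: 'c' vs 'b' => differ
  Position 2: 'd' vs 'b' => differ
  Position 3: 'a' vs 'b' => differ
  Position 4: 'b' vs 'c' => differ
  Position 5: 'b' vs 'c' => differ
  Position 6: 'b' vs 'a' => differ
  Position 7: 'd' vs 'c' => differ
Total differences (Hamming distance): 8

8


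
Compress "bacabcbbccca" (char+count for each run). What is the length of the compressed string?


Input: bacabcbbccca
Runs:
  'b' x 1 => "b1"
  'a' x 1 => "a1"
  'c' x 1 => "c1"
  'a' x 1 => "a1"
  'b' x 1 => "b1"
  'c' x 1 => "c1"
  'b' x 2 => "b2"
  'c' x 3 => "c3"
  'a' x 1 => "a1"
Compressed: "b1a1c1a1b1c1b2c3a1"
Compressed length: 18

18


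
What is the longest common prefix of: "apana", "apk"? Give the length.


Words: apana, apk
  Position 0: all 'a' => match
  Position 1: all 'p' => match
  Position 2: ('a', 'k') => mismatch, stop
LCP = "ap" (length 2)

2


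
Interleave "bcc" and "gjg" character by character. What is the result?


Interleaving "bcc" and "gjg":
  Position 0: 'b' from first, 'g' from second => "bg"
  Position 1: 'c' from first, 'j' from second => "cj"
  Position 2: 'c' from first, 'g' from second => "cg"
Result: bgcjcg

bgcjcg


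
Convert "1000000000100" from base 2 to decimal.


Input: "1000000000100" in base 2
Positional expansion:
  Digit '1' (value 1) x 2^12 = 4096
  Digit '0' (value 0) x 2^11 = 0
  Digit '0' (value 0) x 2^10 = 0
  Digit '0' (value 0) x 2^9 = 0
  Digit '0' (value 0) x 2^8 = 0
  Digit '0' (value 0) x 2^7 = 0
  Digit '0' (value 0) x 2^6 = 0
  Digit '0' (value 0) x 2^5 = 0
  Digit '0' (value 0) x 2^4 = 0
  Digit '0' (value 0) x 2^3 = 0
  Digit '1' (value 1) x 2^2 = 4
  Digit '0' (value 0) x 2^1 = 0
  Digit '0' (value 0) x 2^0 = 0
Sum = 4100

4100


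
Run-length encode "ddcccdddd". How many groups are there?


Input: ddcccdddd
Scanning for consecutive runs:
  Group 1: 'd' x 2 (positions 0-1)
  Group 2: 'c' x 3 (positions 2-4)
  Group 3: 'd' x 4 (positions 5-8)
Total groups: 3

3


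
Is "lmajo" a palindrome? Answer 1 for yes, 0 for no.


Input: lmajo
Reversed: ojaml
  Compare pos 0 ('l') with pos 4 ('o'): MISMATCH
  Compare pos 1 ('m') with pos 3 ('j'): MISMATCH
Result: not a palindrome

0


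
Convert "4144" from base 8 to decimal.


Input: "4144" in base 8
Positional expansion:
  Digit '4' (value 4) x 8^3 = 2048
  Digit '1' (value 1) x 8^2 = 64
  Digit '4' (value 4) x 8^1 = 32
  Digit '4' (value 4) x 8^0 = 4
Sum = 2148

2148


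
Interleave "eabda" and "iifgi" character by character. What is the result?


Interleaving "eabda" and "iifgi":
  Position 0: 'e' from first, 'i' from second => "ei"
  Position 1: 'a' from first, 'i' from second => "ai"
  Position 2: 'b' from first, 'f' from second => "bf"
  Position 3: 'd' from first, 'g' from second => "dg"
  Position 4: 'a' from first, 'i' from second => "ai"
Result: eiaibfdgai

eiaibfdgai


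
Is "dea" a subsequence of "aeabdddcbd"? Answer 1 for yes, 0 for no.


Check if "dea" is a subsequence of "aeabdddcbd"
Greedy scan:
  Position 0 ('a'): no match needed
  Position 1 ('e'): no match needed
  Position 2 ('a'): no match needed
  Position 3 ('b'): no match needed
  Position 4 ('d'): matches sub[0] = 'd'
  Position 5 ('d'): no match needed
  Position 6 ('d'): no match needed
  Position 7 ('c'): no match needed
  Position 8 ('b'): no match needed
  Position 9 ('d'): no match needed
Only matched 1/3 characters => not a subsequence

0


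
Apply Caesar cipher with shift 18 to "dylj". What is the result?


Caesar cipher: shift "dylj" by 18
  'd' (pos 3) + 18 = pos 21 = 'v'
  'y' (pos 24) + 18 = pos 16 = 'q'
  'l' (pos 11) + 18 = pos 3 = 'd'
  'j' (pos 9) + 18 = pos 1 = 'b'
Result: vqdb

vqdb


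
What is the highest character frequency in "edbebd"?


Input: edbebd
Character counts:
  'b': 2
  'd': 2
  'e': 2
Maximum frequency: 2

2


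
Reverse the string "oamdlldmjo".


Input: oamdlldmjo
Reading characters right to left:
  Position 9: 'o'
  Position 8: 'j'
  Position 7: 'm'
  Position 6: 'd'
  Position 5: 'l'
  Position 4: 'l'
  Position 3: 'd'
  Position 2: 'm'
  Position 1: 'a'
  Position 0: 'o'
Reversed: ojmdlldmao

ojmdlldmao


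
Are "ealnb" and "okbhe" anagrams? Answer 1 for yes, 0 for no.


Strings: "ealnb", "okbhe"
Sorted first:  abeln
Sorted second: behko
Differ at position 0: 'a' vs 'b' => not anagrams

0


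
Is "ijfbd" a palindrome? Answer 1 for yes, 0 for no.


Input: ijfbd
Reversed: dbfji
  Compare pos 0 ('i') with pos 4 ('d'): MISMATCH
  Compare pos 1 ('j') with pos 3 ('b'): MISMATCH
Result: not a palindrome

0


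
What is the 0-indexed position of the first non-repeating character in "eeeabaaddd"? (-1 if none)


Input: eeeabaaddd
Character frequencies:
  'a': 3
  'b': 1
  'd': 3
  'e': 3
Scanning left to right for freq == 1:
  Position 0 ('e'): freq=3, skip
  Position 1 ('e'): freq=3, skip
  Position 2 ('e'): freq=3, skip
  Position 3 ('a'): freq=3, skip
  Position 4 ('b'): unique! => answer = 4

4


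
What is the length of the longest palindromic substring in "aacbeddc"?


Input: "aacbeddc"
Checking substrings for palindromes:
  [0:2] "aa" (len 2) => palindrome
  [5:7] "dd" (len 2) => palindrome
Longest palindromic substring: "aa" with length 2

2


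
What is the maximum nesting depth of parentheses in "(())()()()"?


Input: "(())()()()"
Tracking depth:
  Position 0 '(': depth becomes 1
  Position 1 '(': depth becomes 2
  Position 2 ')': depth becomes 1
  Position 3 ')': depth becomes 0
  Position 4 '(': depth becomes 1
  Position 5 ')': depth becomes 0
  Position 6 '(': depth becomes 1
  Position 7 ')': depth becomes 0
  Position 8 '(': depth becomes 1
  Position 9 ')': depth becomes 0
Maximum depth reached: 2

2


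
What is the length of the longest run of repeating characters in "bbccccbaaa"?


Input: "bbccccbaaa"
Scanning for longest run:
  Position 1 ('b'): continues run of 'b', length=2
  Position 2 ('c'): new char, reset run to 1
  Position 3 ('c'): continues run of 'c', length=2
  Position 4 ('c'): continues run of 'c', length=3
  Position 5 ('c'): continues run of 'c', length=4
  Position 6 ('b'): new char, reset run to 1
  Position 7 ('a'): new char, reset run to 1
  Position 8 ('a'): continues run of 'a', length=2
  Position 9 ('a'): continues run of 'a', length=3
Longest run: 'c' with length 4

4


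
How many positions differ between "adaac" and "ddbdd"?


Comparing "adaac" and "ddbdd" position by position:
  Position 0: 'a' vs 'd' => DIFFER
  Position 1: 'd' vs 'd' => same
  Position 2: 'a' vs 'b' => DIFFER
  Position 3: 'a' vs 'd' => DIFFER
  Position 4: 'c' vs 'd' => DIFFER
Positions that differ: 4

4


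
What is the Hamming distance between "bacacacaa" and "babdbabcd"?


Comparing "bacacacaa" and "babdbabcd" position by position:
  Position 0: 'b' vs 'b' => same
  Position 1: 'a' vs 'a' => same
  Position 2: 'c' vs 'b' => differ
  Position 3: 'a' vs 'd' => differ
  Position 4: 'c' vs 'b' => differ
  Position 5: 'a' vs 'a' => same
  Position 6: 'c' vs 'b' => differ
  Position 7: 'a' vs 'c' => differ
  Position 8: 'a' vs 'd' => differ
Total differences (Hamming distance): 6

6


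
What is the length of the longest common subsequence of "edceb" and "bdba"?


LCS of "edceb" and "bdba"
DP table:
           b    d    b    a
      0    0    0    0    0
  e   0    0    0    0    0
  d   0    0    1    1    1
  c   0    0    1    1    1
  e   0    0    1    1    1
  b   0    1    1    2    2
LCS length = dp[5][4] = 2

2


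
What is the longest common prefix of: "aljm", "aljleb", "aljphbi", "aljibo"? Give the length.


Words: aljm, aljleb, aljphbi, aljibo
  Position 0: all 'a' => match
  Position 1: all 'l' => match
  Position 2: all 'j' => match
  Position 3: ('m', 'l', 'p', 'i') => mismatch, stop
LCP = "alj" (length 3)

3


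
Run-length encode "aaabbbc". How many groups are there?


Input: aaabbbc
Scanning for consecutive runs:
  Group 1: 'a' x 3 (positions 0-2)
  Group 2: 'b' x 3 (positions 3-5)
  Group 3: 'c' x 1 (positions 6-6)
Total groups: 3

3


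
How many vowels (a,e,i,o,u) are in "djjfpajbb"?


Input: djjfpajbb
Checking each character:
  'd' at position 0: consonant
  'j' at position 1: consonant
  'j' at position 2: consonant
  'f' at position 3: consonant
  'p' at position 4: consonant
  'a' at position 5: vowel (running total: 1)
  'j' at position 6: consonant
  'b' at position 7: consonant
  'b' at position 8: consonant
Total vowels: 1

1


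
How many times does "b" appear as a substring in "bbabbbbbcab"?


Searching for "b" in "bbabbbbbcab"
Scanning each position:
  Position 0: "b" => MATCH
  Position 1: "b" => MATCH
  Position 2: "a" => no
  Position 3: "b" => MATCH
  Position 4: "b" => MATCH
  Position 5: "b" => MATCH
  Position 6: "b" => MATCH
  Position 7: "b" => MATCH
  Position 8: "c" => no
  Position 9: "a" => no
  Position 10: "b" => MATCH
Total occurrences: 8

8


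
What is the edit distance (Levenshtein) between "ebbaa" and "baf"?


Computing edit distance: "ebbaa" -> "baf"
DP table:
           b    a    f
      0    1    2    3
  e   1    1    2    3
  b   2    1    2    3
  b   3    2    2    3
  a   4    3    2    3
  a   5    4    3    3
Edit distance = dp[5][3] = 3

3


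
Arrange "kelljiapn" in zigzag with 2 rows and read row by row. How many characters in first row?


Zigzag "kelljiapn" into 2 rows:
Placing characters:
  'k' => row 0
  'e' => row 1
  'l' => row 0
  'l' => row 1
  'j' => row 0
  'i' => row 1
  'a' => row 0
  'p' => row 1
  'n' => row 0
Rows:
  Row 0: "kljan"
  Row 1: "elip"
First row length: 5

5


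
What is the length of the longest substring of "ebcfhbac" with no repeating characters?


Input: "ebcfhbac"
Sliding window (track last position of each char):
  Position 0 ('e'): window [0,0] length 1 -- new best
  Position 1 ('b'): window [0,1] length 2 -- new best
  Position 2 ('c'): window [0,2] length 3 -- new best
  Position 3 ('f'): window [0,3] length 4 -- new best
  Position 4 ('h'): window [0,4] length 5 -- new best
  Position 5 ('b'): repeat (last at 1), move window start to 2
  Position 5 ('b'): window [2,5] length 4
  Position 6 ('a'): window [2,6] length 5
  Position 7 ('c'): repeat (last at 2), move window start to 3
  Position 7 ('c'): window [3,7] length 5
Longest substring with no repeats: "ebcfh" with length 5

5


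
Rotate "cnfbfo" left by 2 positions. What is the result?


Input: "cnfbfo", rotate left by 2
First 2 characters: "cn"
Remaining characters: "fbfo"
Concatenate remaining + first: "fbfo" + "cn" = "fbfocn"

fbfocn


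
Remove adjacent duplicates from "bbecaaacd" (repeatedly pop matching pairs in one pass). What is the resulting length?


Input: bbecaaacd
Stack-based adjacent duplicate removal:
  Read 'b': push. Stack: b
  Read 'b': matches stack top 'b' => pop. Stack: (empty)
  Read 'e': push. Stack: e
  Read 'c': push. Stack: ec
  Read 'a': push. Stack: eca
  Read 'a': matches stack top 'a' => pop. Stack: ec
  Read 'a': push. Stack: eca
  Read 'c': push. Stack: ecac
  Read 'd': push. Stack: ecacd
Final stack: "ecacd" (length 5)

5


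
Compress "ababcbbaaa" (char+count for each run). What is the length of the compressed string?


Input: ababcbbaaa
Runs:
  'a' x 1 => "a1"
  'b' x 1 => "b1"
  'a' x 1 => "a1"
  'b' x 1 => "b1"
  'c' x 1 => "c1"
  'b' x 2 => "b2"
  'a' x 3 => "a3"
Compressed: "a1b1a1b1c1b2a3"
Compressed length: 14

14


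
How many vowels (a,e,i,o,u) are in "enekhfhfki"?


Input: enekhfhfki
Checking each character:
  'e' at position 0: vowel (running total: 1)
  'n' at position 1: consonant
  'e' at position 2: vowel (running total: 2)
  'k' at position 3: consonant
  'h' at position 4: consonant
  'f' at position 5: consonant
  'h' at position 6: consonant
  'f' at position 7: consonant
  'k' at position 8: consonant
  'i' at position 9: vowel (running total: 3)
Total vowels: 3

3


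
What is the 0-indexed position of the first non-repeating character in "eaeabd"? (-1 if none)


Input: eaeabd
Character frequencies:
  'a': 2
  'b': 1
  'd': 1
  'e': 2
Scanning left to right for freq == 1:
  Position 0 ('e'): freq=2, skip
  Position 1 ('a'): freq=2, skip
  Position 2 ('e'): freq=2, skip
  Position 3 ('a'): freq=2, skip
  Position 4 ('b'): unique! => answer = 4

4


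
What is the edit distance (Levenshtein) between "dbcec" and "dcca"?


Computing edit distance: "dbcec" -> "dcca"
DP table:
           d    c    c    a
      0    1    2    3    4
  d   1    0    1    2    3
  b   2    1    1    2    3
  c   3    2    1    1    2
  e   4    3    2    2    2
  c   5    4    3    2    3
Edit distance = dp[5][4] = 3

3


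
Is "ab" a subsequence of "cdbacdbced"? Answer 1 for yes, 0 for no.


Check if "ab" is a subsequence of "cdbacdbced"
Greedy scan:
  Position 0 ('c'): no match needed
  Position 1 ('d'): no match needed
  Position 2 ('b'): no match needed
  Position 3 ('a'): matches sub[0] = 'a'
  Position 4 ('c'): no match needed
  Position 5 ('d'): no match needed
  Position 6 ('b'): matches sub[1] = 'b'
  Position 7 ('c'): no match needed
  Position 8 ('e'): no match needed
  Position 9 ('d'): no match needed
All 2 characters matched => is a subsequence

1


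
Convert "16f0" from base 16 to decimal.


Input: "16f0" in base 16
Positional expansion:
  Digit '1' (value 1) x 16^3 = 4096
  Digit '6' (value 6) x 16^2 = 1536
  Digit 'f' (value 15) x 16^1 = 240
  Digit '0' (value 0) x 16^0 = 0
Sum = 5872

5872


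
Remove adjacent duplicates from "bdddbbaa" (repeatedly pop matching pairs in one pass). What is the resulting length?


Input: bdddbbaa
Stack-based adjacent duplicate removal:
  Read 'b': push. Stack: b
  Read 'd': push. Stack: bd
  Read 'd': matches stack top 'd' => pop. Stack: b
  Read 'd': push. Stack: bd
  Read 'b': push. Stack: bdb
  Read 'b': matches stack top 'b' => pop. Stack: bd
  Read 'a': push. Stack: bda
  Read 'a': matches stack top 'a' => pop. Stack: bd
Final stack: "bd" (length 2)

2


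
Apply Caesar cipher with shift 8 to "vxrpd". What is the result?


Caesar cipher: shift "vxrpd" by 8
  'v' (pos 21) + 8 = pos 3 = 'd'
  'x' (pos 23) + 8 = pos 5 = 'f'
  'r' (pos 17) + 8 = pos 25 = 'z'
  'p' (pos 15) + 8 = pos 23 = 'x'
  'd' (pos 3) + 8 = pos 11 = 'l'
Result: dfzxl

dfzxl


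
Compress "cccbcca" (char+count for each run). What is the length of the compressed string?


Input: cccbcca
Runs:
  'c' x 3 => "c3"
  'b' x 1 => "b1"
  'c' x 2 => "c2"
  'a' x 1 => "a1"
Compressed: "c3b1c2a1"
Compressed length: 8

8


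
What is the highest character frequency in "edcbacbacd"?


Input: edcbacbacd
Character counts:
  'a': 2
  'b': 2
  'c': 3
  'd': 2
  'e': 1
Maximum frequency: 3

3


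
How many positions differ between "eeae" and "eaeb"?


Comparing "eeae" and "eaeb" position by position:
  Position 0: 'e' vs 'e' => same
  Position 1: 'e' vs 'a' => DIFFER
  Position 2: 'a' vs 'e' => DIFFER
  Position 3: 'e' vs 'b' => DIFFER
Positions that differ: 3

3


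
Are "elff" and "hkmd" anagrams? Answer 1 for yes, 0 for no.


Strings: "elff", "hkmd"
Sorted first:  effl
Sorted second: dhkm
Differ at position 0: 'e' vs 'd' => not anagrams

0


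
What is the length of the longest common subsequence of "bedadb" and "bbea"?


LCS of "bedadb" and "bbea"
DP table:
           b    b    e    a
      0    0    0    0    0
  b   0    1    1    1    1
  e   0    1    1    2    2
  d   0    1    1    2    2
  a   0    1    1    2    3
  d   0    1    1    2    3
  b   0    1    2    2    3
LCS length = dp[6][4] = 3

3


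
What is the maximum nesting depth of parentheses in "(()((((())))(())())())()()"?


Input: "(()((((())))(())())())()()"
Tracking depth:
  Position 0 '(': depth becomes 1
  Position 1 '(': depth becomes 2
  Position 2 ')': depth becomes 1
  Position 3 '(': depth becomes 2
  Position 4 '(': depth becomes 3
  Position 5 '(': depth becomes 4
  Position 6 '(': depth becomes 5
  Position 7 '(': depth becomes 6
  Position 8 ')': depth becomes 5
  Position 9 ')': depth becomes 4
  Position 10 ')': depth becomes 3
  Position 11 ')': depth becomes 2
  Position 12 '(': depth becomes 3
  Position 13 '(': depth becomes 4
  Position 14 ')': depth becomes 3
  Position 15 ')': depth becomes 2
  Position 16 '(': depth becomes 3
  Position 17 ')': depth becomes 2
  Position 18 ')': depth becomes 1
  Position 19 '(': depth becomes 2
  Position 20 ')': depth becomes 1
  Position 21 ')': depth becomes 0
  Position 22 '(': depth becomes 1
  Position 23 ')': depth becomes 0
  Position 24 '(': depth becomes 1
  Position 25 ')': depth becomes 0
Maximum depth reached: 6

6


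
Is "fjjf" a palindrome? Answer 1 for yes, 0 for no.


Input: fjjf
Reversed: fjjf
  Compare pos 0 ('f') with pos 3 ('f'): match
  Compare pos 1 ('j') with pos 2 ('j'): match
Result: palindrome

1


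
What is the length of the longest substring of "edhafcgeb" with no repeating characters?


Input: "edhafcgeb"
Sliding window (track last position of each char):
  Position 0 ('e'): window [0,0] length 1 -- new best
  Position 1 ('d'): window [0,1] length 2 -- new best
  Position 2 ('h'): window [0,2] length 3 -- new best
  Position 3 ('a'): window [0,3] length 4 -- new best
  Position 4 ('f'): window [0,4] length 5 -- new best
  Position 5 ('c'): window [0,5] length 6 -- new best
  Position 6 ('g'): window [0,6] length 7 -- new best
  Position 7 ('e'): repeat (last at 0), move window start to 1
  Position 7 ('e'): window [1,7] length 7
  Position 8 ('b'): window [1,8] length 8 -- new best
Longest substring with no repeats: "dhafcgeb" with length 8

8


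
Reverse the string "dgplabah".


Input: dgplabah
Reading characters right to left:
  Position 7: 'h'
  Position 6: 'a'
  Position 5: 'b'
  Position 4: 'a'
  Position 3: 'l'
  Position 2: 'p'
  Position 1: 'g'
  Position 0: 'd'
Reversed: habalpgd

habalpgd


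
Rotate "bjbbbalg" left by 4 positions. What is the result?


Input: "bjbbbalg", rotate left by 4
First 4 characters: "bjbb"
Remaining characters: "balg"
Concatenate remaining + first: "balg" + "bjbb" = "balgbjbb"

balgbjbb


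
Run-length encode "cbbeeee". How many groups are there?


Input: cbbeeee
Scanning for consecutive runs:
  Group 1: 'c' x 1 (positions 0-0)
  Group 2: 'b' x 2 (positions 1-2)
  Group 3: 'e' x 4 (positions 3-6)
Total groups: 3

3


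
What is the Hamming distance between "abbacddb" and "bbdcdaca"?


Comparing "abbacddb" and "bbdcdaca" position by position:
  Position 0: 'a' vs 'b' => differ
  Position 1: 'b' vs 'b' => same
  Position 2: 'b' vs 'd' => differ
  Position 3: 'a' vs 'c' => differ
  Position 4: 'c' vs 'd' => differ
  Position 5: 'd' vs 'a' => differ
  Position 6: 'd' vs 'c' => differ
  Position 7: 'b' vs 'a' => differ
Total differences (Hamming distance): 7

7


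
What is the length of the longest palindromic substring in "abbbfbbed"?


Input: "abbbfbbed"
Checking substrings for palindromes:
  [2:7] "bbfbb" (len 5) => palindrome
  [1:4] "bbb" (len 3) => palindrome
  [3:6] "bfb" (len 3) => palindrome
  [1:3] "bb" (len 2) => palindrome
  [2:4] "bb" (len 2) => palindrome
  [5:7] "bb" (len 2) => palindrome
Longest palindromic substring: "bbfbb" with length 5

5


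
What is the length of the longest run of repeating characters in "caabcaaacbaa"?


Input: "caabcaaacbaa"
Scanning for longest run:
  Position 1 ('a'): new char, reset run to 1
  Position 2 ('a'): continues run of 'a', length=2
  Position 3 ('b'): new char, reset run to 1
  Position 4 ('c'): new char, reset run to 1
  Position 5 ('a'): new char, reset run to 1
  Position 6 ('a'): continues run of 'a', length=2
  Position 7 ('a'): continues run of 'a', length=3
  Position 8 ('c'): new char, reset run to 1
  Position 9 ('b'): new char, reset run to 1
  Position 10 ('a'): new char, reset run to 1
  Position 11 ('a'): continues run of 'a', length=2
Longest run: 'a' with length 3

3


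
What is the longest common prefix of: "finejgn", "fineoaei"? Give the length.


Words: finejgn, fineoaei
  Position 0: all 'f' => match
  Position 1: all 'i' => match
  Position 2: all 'n' => match
  Position 3: all 'e' => match
  Position 4: ('j', 'o') => mismatch, stop
LCP = "fine" (length 4)

4


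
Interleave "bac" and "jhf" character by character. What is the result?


Interleaving "bac" and "jhf":
  Position 0: 'b' from first, 'j' from second => "bj"
  Position 1: 'a' from first, 'h' from second => "ah"
  Position 2: 'c' from first, 'f' from second => "cf"
Result: bjahcf

bjahcf


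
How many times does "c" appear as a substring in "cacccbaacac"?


Searching for "c" in "cacccbaacac"
Scanning each position:
  Position 0: "c" => MATCH
  Position 1: "a" => no
  Position 2: "c" => MATCH
  Position 3: "c" => MATCH
  Position 4: "c" => MATCH
  Position 5: "b" => no
  Position 6: "a" => no
  Position 7: "a" => no
  Position 8: "c" => MATCH
  Position 9: "a" => no
  Position 10: "c" => MATCH
Total occurrences: 6

6


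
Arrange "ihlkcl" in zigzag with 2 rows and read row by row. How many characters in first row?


Zigzag "ihlkcl" into 2 rows:
Placing characters:
  'i' => row 0
  'h' => row 1
  'l' => row 0
  'k' => row 1
  'c' => row 0
  'l' => row 1
Rows:
  Row 0: "ilc"
  Row 1: "hkl"
First row length: 3

3


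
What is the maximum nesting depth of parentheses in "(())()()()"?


Input: "(())()()()"
Tracking depth:
  Position 0 '(': depth becomes 1
  Position 1 '(': depth becomes 2
  Position 2 ')': depth becomes 1
  Position 3 ')': depth becomes 0
  Position 4 '(': depth becomes 1
  Position 5 ')': depth becomes 0
  Position 6 '(': depth becomes 1
  Position 7 ')': depth becomes 0
  Position 8 '(': depth becomes 1
  Position 9 ')': depth becomes 0
Maximum depth reached: 2

2


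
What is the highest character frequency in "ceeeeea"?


Input: ceeeeea
Character counts:
  'a': 1
  'c': 1
  'e': 5
Maximum frequency: 5

5


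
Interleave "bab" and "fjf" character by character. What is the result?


Interleaving "bab" and "fjf":
  Position 0: 'b' from first, 'f' from second => "bf"
  Position 1: 'a' from first, 'j' from second => "aj"
  Position 2: 'b' from first, 'f' from second => "bf"
Result: bfajbf

bfajbf


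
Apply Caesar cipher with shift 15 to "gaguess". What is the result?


Caesar cipher: shift "gaguess" by 15
  'g' (pos 6) + 15 = pos 21 = 'v'
  'a' (pos 0) + 15 = pos 15 = 'p'
  'g' (pos 6) + 15 = pos 21 = 'v'
  'u' (pos 20) + 15 = pos 9 = 'j'
  'e' (pos 4) + 15 = pos 19 = 't'
  's' (pos 18) + 15 = pos 7 = 'h'
  's' (pos 18) + 15 = pos 7 = 'h'
Result: vpvjthh

vpvjthh


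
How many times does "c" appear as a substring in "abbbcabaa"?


Searching for "c" in "abbbcabaa"
Scanning each position:
  Position 0: "a" => no
  Position 1: "b" => no
  Position 2: "b" => no
  Position 3: "b" => no
  Position 4: "c" => MATCH
  Position 5: "a" => no
  Position 6: "b" => no
  Position 7: "a" => no
  Position 8: "a" => no
Total occurrences: 1

1


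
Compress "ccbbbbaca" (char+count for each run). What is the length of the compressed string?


Input: ccbbbbaca
Runs:
  'c' x 2 => "c2"
  'b' x 4 => "b4"
  'a' x 1 => "a1"
  'c' x 1 => "c1"
  'a' x 1 => "a1"
Compressed: "c2b4a1c1a1"
Compressed length: 10

10


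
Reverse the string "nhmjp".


Input: nhmjp
Reading characters right to left:
  Position 4: 'p'
  Position 3: 'j'
  Position 2: 'm'
  Position 1: 'h'
  Position 0: 'n'
Reversed: pjmhn

pjmhn


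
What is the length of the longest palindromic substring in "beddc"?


Input: "beddc"
Checking substrings for palindromes:
  [2:4] "dd" (len 2) => palindrome
Longest palindromic substring: "dd" with length 2

2


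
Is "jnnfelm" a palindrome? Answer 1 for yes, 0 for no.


Input: jnnfelm
Reversed: mlefnnj
  Compare pos 0 ('j') with pos 6 ('m'): MISMATCH
  Compare pos 1 ('n') with pos 5 ('l'): MISMATCH
  Compare pos 2 ('n') with pos 4 ('e'): MISMATCH
Result: not a palindrome

0


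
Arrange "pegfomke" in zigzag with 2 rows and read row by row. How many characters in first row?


Zigzag "pegfomke" into 2 rows:
Placing characters:
  'p' => row 0
  'e' => row 1
  'g' => row 0
  'f' => row 1
  'o' => row 0
  'm' => row 1
  'k' => row 0
  'e' => row 1
Rows:
  Row 0: "pgok"
  Row 1: "efme"
First row length: 4

4


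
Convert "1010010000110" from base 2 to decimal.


Input: "1010010000110" in base 2
Positional expansion:
  Digit '1' (value 1) x 2^12 = 4096
  Digit '0' (value 0) x 2^11 = 0
  Digit '1' (value 1) x 2^10 = 1024
  Digit '0' (value 0) x 2^9 = 0
  Digit '0' (value 0) x 2^8 = 0
  Digit '1' (value 1) x 2^7 = 128
  Digit '0' (value 0) x 2^6 = 0
  Digit '0' (value 0) x 2^5 = 0
  Digit '0' (value 0) x 2^4 = 0
  Digit '0' (value 0) x 2^3 = 0
  Digit '1' (value 1) x 2^2 = 4
  Digit '1' (value 1) x 2^1 = 2
  Digit '0' (value 0) x 2^0 = 0
Sum = 5254

5254


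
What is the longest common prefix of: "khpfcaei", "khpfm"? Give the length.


Words: khpfcaei, khpfm
  Position 0: all 'k' => match
  Position 1: all 'h' => match
  Position 2: all 'p' => match
  Position 3: all 'f' => match
  Position 4: ('c', 'm') => mismatch, stop
LCP = "khpf" (length 4)

4


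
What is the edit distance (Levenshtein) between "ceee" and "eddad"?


Computing edit distance: "ceee" -> "eddad"
DP table:
           e    d    d    a    d
      0    1    2    3    4    5
  c   1    1    2    3    4    5
  e   2    1    2    3    4    5
  e   3    2    2    3    4    5
  e   4    3    3    3    4    5
Edit distance = dp[4][5] = 5

5


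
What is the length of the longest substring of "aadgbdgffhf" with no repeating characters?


Input: "aadgbdgffhf"
Sliding window (track last position of each char):
  Position 0 ('a'): window [0,0] length 1 -- new best
  Position 1 ('a'): repeat (last at 0), move window start to 1
  Position 1 ('a'): window [1,1] length 1
  Position 2 ('d'): window [1,2] length 2 -- new best
  Position 3 ('g'): window [1,3] length 3 -- new best
  Position 4 ('b'): window [1,4] length 4 -- new best
  Position 5 ('d'): repeat (last at 2), move window start to 3
  Position 5 ('d'): window [3,5] length 3
  Position 6 ('g'): repeat (last at 3), move window start to 4
  Position 6 ('g'): window [4,6] length 3
  Position 7 ('f'): window [4,7] length 4
  Position 8 ('f'): repeat (last at 7), move window start to 8
  Position 8 ('f'): window [8,8] length 1
  Position 9 ('h'): window [8,9] length 2
  Position 10 ('f'): repeat (last at 8), move window start to 9
  Position 10 ('f'): window [9,10] length 2
Longest substring with no repeats: "adgb" with length 4

4


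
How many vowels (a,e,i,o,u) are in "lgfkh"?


Input: lgfkh
Checking each character:
  'l' at position 0: consonant
  'g' at position 1: consonant
  'f' at position 2: consonant
  'k' at position 3: consonant
  'h' at position 4: consonant
Total vowels: 0

0


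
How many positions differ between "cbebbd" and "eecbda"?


Comparing "cbebbd" and "eecbda" position by position:
  Position 0: 'c' vs 'e' => DIFFER
  Position 1: 'b' vs 'e' => DIFFER
  Position 2: 'e' vs 'c' => DIFFER
  Position 3: 'b' vs 'b' => same
  Position 4: 'b' vs 'd' => DIFFER
  Position 5: 'd' vs 'a' => DIFFER
Positions that differ: 5

5


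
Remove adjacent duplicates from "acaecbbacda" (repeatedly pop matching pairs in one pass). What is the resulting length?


Input: acaecbbacda
Stack-based adjacent duplicate removal:
  Read 'a': push. Stack: a
  Read 'c': push. Stack: ac
  Read 'a': push. Stack: aca
  Read 'e': push. Stack: acae
  Read 'c': push. Stack: acaec
  Read 'b': push. Stack: acaecb
  Read 'b': matches stack top 'b' => pop. Stack: acaec
  Read 'a': push. Stack: acaeca
  Read 'c': push. Stack: acaecac
  Read 'd': push. Stack: acaecacd
  Read 'a': push. Stack: acaecacda
Final stack: "acaecacda" (length 9)

9


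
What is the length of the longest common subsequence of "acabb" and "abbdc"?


LCS of "acabb" and "abbdc"
DP table:
           a    b    b    d    c
      0    0    0    0    0    0
  a   0    1    1    1    1    1
  c   0    1    1    1    1    2
  a   0    1    1    1    1    2
  b   0    1    2    2    2    2
  b   0    1    2    3    3    3
LCS length = dp[5][5] = 3

3


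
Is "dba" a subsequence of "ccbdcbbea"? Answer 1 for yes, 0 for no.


Check if "dba" is a subsequence of "ccbdcbbea"
Greedy scan:
  Position 0 ('c'): no match needed
  Position 1 ('c'): no match needed
  Position 2 ('b'): no match needed
  Position 3 ('d'): matches sub[0] = 'd'
  Position 4 ('c'): no match needed
  Position 5 ('b'): matches sub[1] = 'b'
  Position 6 ('b'): no match needed
  Position 7 ('e'): no match needed
  Position 8 ('a'): matches sub[2] = 'a'
All 3 characters matched => is a subsequence

1


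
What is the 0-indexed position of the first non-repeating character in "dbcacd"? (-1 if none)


Input: dbcacd
Character frequencies:
  'a': 1
  'b': 1
  'c': 2
  'd': 2
Scanning left to right for freq == 1:
  Position 0 ('d'): freq=2, skip
  Position 1 ('b'): unique! => answer = 1

1


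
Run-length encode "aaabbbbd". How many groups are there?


Input: aaabbbbd
Scanning for consecutive runs:
  Group 1: 'a' x 3 (positions 0-2)
  Group 2: 'b' x 4 (positions 3-6)
  Group 3: 'd' x 1 (positions 7-7)
Total groups: 3

3


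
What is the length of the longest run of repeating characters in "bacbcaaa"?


Input: "bacbcaaa"
Scanning for longest run:
  Position 1 ('a'): new char, reset run to 1
  Position 2 ('c'): new char, reset run to 1
  Position 3 ('b'): new char, reset run to 1
  Position 4 ('c'): new char, reset run to 1
  Position 5 ('a'): new char, reset run to 1
  Position 6 ('a'): continues run of 'a', length=2
  Position 7 ('a'): continues run of 'a', length=3
Longest run: 'a' with length 3

3


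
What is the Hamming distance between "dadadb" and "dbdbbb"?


Comparing "dadadb" and "dbdbbb" position by position:
  Position 0: 'd' vs 'd' => same
  Position 1: 'a' vs 'b' => differ
  Position 2: 'd' vs 'd' => same
  Position 3: 'a' vs 'b' => differ
  Position 4: 'd' vs 'b' => differ
  Position 5: 'b' vs 'b' => same
Total differences (Hamming distance): 3

3


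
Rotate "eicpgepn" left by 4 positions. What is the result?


Input: "eicpgepn", rotate left by 4
First 4 characters: "eicp"
Remaining characters: "gepn"
Concatenate remaining + first: "gepn" + "eicp" = "gepneicp"

gepneicp


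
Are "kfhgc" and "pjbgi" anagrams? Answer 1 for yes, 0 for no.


Strings: "kfhgc", "pjbgi"
Sorted first:  cfghk
Sorted second: bgijp
Differ at position 0: 'c' vs 'b' => not anagrams

0


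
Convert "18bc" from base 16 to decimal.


Input: "18bc" in base 16
Positional expansion:
  Digit '1' (value 1) x 16^3 = 4096
  Digit '8' (value 8) x 16^2 = 2048
  Digit 'b' (value 11) x 16^1 = 176
  Digit 'c' (value 12) x 16^0 = 12
Sum = 6332

6332


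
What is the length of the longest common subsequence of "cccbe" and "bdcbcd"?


LCS of "cccbe" and "bdcbcd"
DP table:
           b    d    c    b    c    d
      0    0    0    0    0    0    0
  c   0    0    0    1    1    1    1
  c   0    0    0    1    1    2    2
  c   0    0    0    1    1    2    2
  b   0    1    1    1    2    2    2
  e   0    1    1    1    2    2    2
LCS length = dp[5][6] = 2

2


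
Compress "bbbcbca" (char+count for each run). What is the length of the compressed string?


Input: bbbcbca
Runs:
  'b' x 3 => "b3"
  'c' x 1 => "c1"
  'b' x 1 => "b1"
  'c' x 1 => "c1"
  'a' x 1 => "a1"
Compressed: "b3c1b1c1a1"
Compressed length: 10

10
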